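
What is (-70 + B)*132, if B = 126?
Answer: 7392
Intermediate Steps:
(-70 + B)*132 = (-70 + 126)*132 = 56*132 = 7392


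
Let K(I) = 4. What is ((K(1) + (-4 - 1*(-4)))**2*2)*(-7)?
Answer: -224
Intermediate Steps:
((K(1) + (-4 - 1*(-4)))**2*2)*(-7) = ((4 + (-4 - 1*(-4)))**2*2)*(-7) = ((4 + (-4 + 4))**2*2)*(-7) = ((4 + 0)**2*2)*(-7) = (4**2*2)*(-7) = (16*2)*(-7) = 32*(-7) = -224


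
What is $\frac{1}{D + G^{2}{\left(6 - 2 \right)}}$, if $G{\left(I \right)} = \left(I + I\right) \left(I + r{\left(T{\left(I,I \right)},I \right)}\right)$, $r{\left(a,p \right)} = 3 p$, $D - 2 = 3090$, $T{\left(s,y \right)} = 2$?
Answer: $\frac{1}{19476} \approx 5.1345 \cdot 10^{-5}$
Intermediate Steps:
$D = 3092$ ($D = 2 + 3090 = 3092$)
$G{\left(I \right)} = 8 I^{2}$ ($G{\left(I \right)} = \left(I + I\right) \left(I + 3 I\right) = 2 I 4 I = 8 I^{2}$)
$\frac{1}{D + G^{2}{\left(6 - 2 \right)}} = \frac{1}{3092 + \left(8 \left(6 - 2\right)^{2}\right)^{2}} = \frac{1}{3092 + \left(8 \cdot 4^{2}\right)^{2}} = \frac{1}{3092 + \left(8 \cdot 16\right)^{2}} = \frac{1}{3092 + 128^{2}} = \frac{1}{3092 + 16384} = \frac{1}{19476}$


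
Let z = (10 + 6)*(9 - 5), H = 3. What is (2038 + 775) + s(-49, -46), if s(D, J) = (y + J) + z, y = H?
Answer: 2834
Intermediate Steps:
y = 3
z = 64 (z = 16*4 = 64)
s(D, J) = 67 + J (s(D, J) = (3 + J) + 64 = 67 + J)
(2038 + 775) + s(-49, -46) = (2038 + 775) + (67 - 46) = 2813 + 21 = 2834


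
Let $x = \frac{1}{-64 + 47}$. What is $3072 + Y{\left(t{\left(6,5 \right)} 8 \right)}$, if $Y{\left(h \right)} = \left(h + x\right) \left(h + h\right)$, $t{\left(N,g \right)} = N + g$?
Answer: $\frac{315344}{17} \approx 18550.0$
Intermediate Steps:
$x = - \frac{1}{17}$ ($x = \frac{1}{-17} = - \frac{1}{17} \approx -0.058824$)
$Y{\left(h \right)} = 2 h \left(- \frac{1}{17} + h\right)$ ($Y{\left(h \right)} = \left(h - \frac{1}{17}\right) \left(h + h\right) = \left(- \frac{1}{17} + h\right) 2 h = 2 h \left(- \frac{1}{17} + h\right)$)
$3072 + Y{\left(t{\left(6,5 \right)} 8 \right)} = 3072 + \frac{2 \left(6 + 5\right) 8 \left(-1 + 17 \left(6 + 5\right) 8\right)}{17} = 3072 + \frac{2 \cdot 11 \cdot 8 \left(-1 + 17 \cdot 11 \cdot 8\right)}{17} = 3072 + \frac{2}{17} \cdot 88 \left(-1 + 17 \cdot 88\right) = 3072 + \frac{2}{17} \cdot 88 \left(-1 + 1496\right) = 3072 + \frac{2}{17} \cdot 88 \cdot 1495 = 3072 + \frac{263120}{17} = \frac{315344}{17}$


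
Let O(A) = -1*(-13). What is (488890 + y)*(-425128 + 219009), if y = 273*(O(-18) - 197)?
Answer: -90415748302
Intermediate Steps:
O(A) = 13
y = -50232 (y = 273*(13 - 197) = 273*(-184) = -50232)
(488890 + y)*(-425128 + 219009) = (488890 - 50232)*(-425128 + 219009) = 438658*(-206119) = -90415748302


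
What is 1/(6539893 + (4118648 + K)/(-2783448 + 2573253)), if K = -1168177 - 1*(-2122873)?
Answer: 210195/1374647735791 ≈ 1.5291e-7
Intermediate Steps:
K = 954696 (K = -1168177 + 2122873 = 954696)
1/(6539893 + (4118648 + K)/(-2783448 + 2573253)) = 1/(6539893 + (4118648 + 954696)/(-2783448 + 2573253)) = 1/(6539893 + 5073344/(-210195)) = 1/(6539893 + 5073344*(-1/210195)) = 1/(6539893 - 5073344/210195) = 1/(1374647735791/210195) = 210195/1374647735791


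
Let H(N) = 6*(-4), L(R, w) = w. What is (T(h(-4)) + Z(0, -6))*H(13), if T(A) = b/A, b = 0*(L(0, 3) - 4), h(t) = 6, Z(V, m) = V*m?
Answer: 0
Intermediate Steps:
H(N) = -24
b = 0 (b = 0*(3 - 4) = 0*(-1) = 0)
T(A) = 0 (T(A) = 0/A = 0)
(T(h(-4)) + Z(0, -6))*H(13) = (0 + 0*(-6))*(-24) = (0 + 0)*(-24) = 0*(-24) = 0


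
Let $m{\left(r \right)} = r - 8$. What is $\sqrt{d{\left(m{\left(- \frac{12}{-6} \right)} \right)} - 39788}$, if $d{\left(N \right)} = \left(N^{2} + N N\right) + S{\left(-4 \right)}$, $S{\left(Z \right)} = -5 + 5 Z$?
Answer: $i \sqrt{39741} \approx 199.35 i$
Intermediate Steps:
$m{\left(r \right)} = -8 + r$ ($m{\left(r \right)} = r - 8 = -8 + r$)
$d{\left(N \right)} = -25 + 2 N^{2}$ ($d{\left(N \right)} = \left(N^{2} + N N\right) + \left(-5 + 5 \left(-4\right)\right) = \left(N^{2} + N^{2}\right) - 25 = 2 N^{2} - 25 = -25 + 2 N^{2}$)
$\sqrt{d{\left(m{\left(- \frac{12}{-6} \right)} \right)} - 39788} = \sqrt{\left(-25 + 2 \left(-8 - \frac{12}{-6}\right)^{2}\right) - 39788} = \sqrt{\left(-25 + 2 \left(-8 - -2\right)^{2}\right) - 39788} = \sqrt{\left(-25 + 2 \left(-8 + 2\right)^{2}\right) - 39788} = \sqrt{\left(-25 + 2 \left(-6\right)^{2}\right) - 39788} = \sqrt{\left(-25 + 2 \cdot 36\right) - 39788} = \sqrt{\left(-25 + 72\right) - 39788} = \sqrt{47 - 39788} = \sqrt{-39741} = i \sqrt{39741}$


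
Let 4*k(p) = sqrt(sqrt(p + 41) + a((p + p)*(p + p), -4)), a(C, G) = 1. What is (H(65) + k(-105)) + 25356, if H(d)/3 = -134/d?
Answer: 1647738/65 + sqrt(1 + 8*I)/4 ≈ 25350.0 + 0.46978*I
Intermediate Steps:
H(d) = -402/d (H(d) = 3*(-134/d) = -402/d)
k(p) = sqrt(1 + sqrt(41 + p))/4 (k(p) = sqrt(sqrt(p + 41) + 1)/4 = sqrt(sqrt(41 + p) + 1)/4 = sqrt(1 + sqrt(41 + p))/4)
(H(65) + k(-105)) + 25356 = (-402/65 + sqrt(1 + sqrt(41 - 105))/4) + 25356 = (-402*1/65 + sqrt(1 + sqrt(-64))/4) + 25356 = (-402/65 + sqrt(1 + 8*I)/4) + 25356 = 1647738/65 + sqrt(1 + 8*I)/4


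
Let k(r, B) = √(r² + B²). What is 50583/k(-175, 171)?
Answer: 50583*√59866/59866 ≈ 206.74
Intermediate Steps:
k(r, B) = √(B² + r²)
50583/k(-175, 171) = 50583/(√(171² + (-175)²)) = 50583/(√(29241 + 30625)) = 50583/(√59866) = 50583*(√59866/59866) = 50583*√59866/59866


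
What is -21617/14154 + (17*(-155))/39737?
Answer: -896290519/562437498 ≈ -1.5936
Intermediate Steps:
-21617/14154 + (17*(-155))/39737 = -21617*1/14154 - 2635*1/39737 = -21617/14154 - 2635/39737 = -896290519/562437498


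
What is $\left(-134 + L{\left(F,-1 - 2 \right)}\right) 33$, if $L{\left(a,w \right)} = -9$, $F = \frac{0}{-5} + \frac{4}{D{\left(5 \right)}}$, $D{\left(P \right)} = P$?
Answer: $-4719$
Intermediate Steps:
$F = \frac{4}{5}$ ($F = \frac{0}{-5} + \frac{4}{5} = 0 \left(- \frac{1}{5}\right) + 4 \cdot \frac{1}{5} = 0 + \frac{4}{5} = \frac{4}{5} \approx 0.8$)
$\left(-134 + L{\left(F,-1 - 2 \right)}\right) 33 = \left(-134 - 9\right) 33 = \left(-143\right) 33 = -4719$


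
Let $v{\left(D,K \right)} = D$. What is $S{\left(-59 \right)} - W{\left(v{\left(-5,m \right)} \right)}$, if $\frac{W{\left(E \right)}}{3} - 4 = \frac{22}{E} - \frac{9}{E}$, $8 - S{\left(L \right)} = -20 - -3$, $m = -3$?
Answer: $\frac{104}{5} \approx 20.8$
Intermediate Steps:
$S{\left(L \right)} = 25$ ($S{\left(L \right)} = 8 - \left(-20 - -3\right) = 8 - \left(-20 + 3\right) = 8 - -17 = 8 + 17 = 25$)
$W{\left(E \right)} = 12 + \frac{39}{E}$ ($W{\left(E \right)} = 12 + 3 \left(\frac{22}{E} - \frac{9}{E}\right) = 12 + 3 \frac{13}{E} = 12 + \frac{39}{E}$)
$S{\left(-59 \right)} - W{\left(v{\left(-5,m \right)} \right)} = 25 - \left(12 + \frac{39}{-5}\right) = 25 - \left(12 + 39 \left(- \frac{1}{5}\right)\right) = 25 - \left(12 - \frac{39}{5}\right) = 25 - \frac{21}{5} = \frac{104}{5}$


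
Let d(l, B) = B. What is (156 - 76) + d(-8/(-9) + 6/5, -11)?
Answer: 69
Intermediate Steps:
(156 - 76) + d(-8/(-9) + 6/5, -11) = (156 - 76) - 11 = 80 - 11 = 69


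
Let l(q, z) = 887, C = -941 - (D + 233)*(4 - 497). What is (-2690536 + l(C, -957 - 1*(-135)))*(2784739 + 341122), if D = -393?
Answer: -8407468912789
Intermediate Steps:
C = -79821 (C = -941 - (-393 + 233)*(4 - 497) = -941 - (-160)*(-493) = -941 - 1*78880 = -941 - 78880 = -79821)
(-2690536 + l(C, -957 - 1*(-135)))*(2784739 + 341122) = (-2690536 + 887)*(2784739 + 341122) = -2689649*3125861 = -8407468912789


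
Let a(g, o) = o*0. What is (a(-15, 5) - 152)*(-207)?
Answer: 31464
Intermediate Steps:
a(g, o) = 0
(a(-15, 5) - 152)*(-207) = (0 - 152)*(-207) = -152*(-207) = 31464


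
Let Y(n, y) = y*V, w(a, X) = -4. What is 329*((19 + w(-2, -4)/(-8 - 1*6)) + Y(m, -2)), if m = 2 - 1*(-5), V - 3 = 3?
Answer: 2397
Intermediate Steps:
V = 6 (V = 3 + 3 = 6)
m = 7 (m = 2 + 5 = 7)
Y(n, y) = 6*y (Y(n, y) = y*6 = 6*y)
329*((19 + w(-2, -4)/(-8 - 1*6)) + Y(m, -2)) = 329*((19 - 4/(-8 - 1*6)) + 6*(-2)) = 329*((19 - 4/(-8 - 6)) - 12) = 329*((19 - 4/(-14)) - 12) = 329*((19 - 4*(-1/14)) - 12) = 329*((19 + 2/7) - 12) = 329*(135/7 - 12) = 329*(51/7) = 2397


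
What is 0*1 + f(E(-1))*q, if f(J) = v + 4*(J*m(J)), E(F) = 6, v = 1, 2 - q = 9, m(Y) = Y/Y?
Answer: -175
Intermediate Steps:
m(Y) = 1
q = -7 (q = 2 - 1*9 = 2 - 9 = -7)
f(J) = 1 + 4*J (f(J) = 1 + 4*(J*1) = 1 + 4*J)
0*1 + f(E(-1))*q = 0*1 + (1 + 4*6)*(-7) = 0 + (1 + 24)*(-7) = 0 + 25*(-7) = 0 - 175 = -175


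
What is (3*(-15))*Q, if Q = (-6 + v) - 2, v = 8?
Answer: 0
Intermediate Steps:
Q = 0 (Q = (-6 + 8) - 2 = 2 - 2 = 0)
(3*(-15))*Q = (3*(-15))*0 = -45*0 = 0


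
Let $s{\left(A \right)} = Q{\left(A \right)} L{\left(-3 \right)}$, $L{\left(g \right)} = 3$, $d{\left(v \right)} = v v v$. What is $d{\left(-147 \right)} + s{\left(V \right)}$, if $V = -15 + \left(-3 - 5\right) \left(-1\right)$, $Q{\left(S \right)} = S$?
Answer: $-3176544$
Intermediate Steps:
$d{\left(v \right)} = v^{3}$ ($d{\left(v \right)} = v^{2} v = v^{3}$)
$V = -7$ ($V = -15 - -8 = -15 + 8 = -7$)
$s{\left(A \right)} = 3 A$ ($s{\left(A \right)} = A 3 = 3 A$)
$d{\left(-147 \right)} + s{\left(V \right)} = \left(-147\right)^{3} + 3 \left(-7\right) = -3176523 - 21 = -3176544$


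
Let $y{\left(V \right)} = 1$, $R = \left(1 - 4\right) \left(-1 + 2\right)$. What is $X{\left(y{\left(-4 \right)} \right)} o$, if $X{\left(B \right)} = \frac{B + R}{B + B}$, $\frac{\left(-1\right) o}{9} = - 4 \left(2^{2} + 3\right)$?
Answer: $-252$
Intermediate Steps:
$o = 252$ ($o = - 9 \left(- 4 \left(2^{2} + 3\right)\right) = - 9 \left(- 4 \left(4 + 3\right)\right) = - 9 \left(\left(-4\right) 7\right) = \left(-9\right) \left(-28\right) = 252$)
$R = -3$ ($R = \left(-3\right) 1 = -3$)
$X{\left(B \right)} = \frac{-3 + B}{2 B}$ ($X{\left(B \right)} = \frac{B - 3}{B + B} = \frac{-3 + B}{2 B}$)
$X{\left(y{\left(-4 \right)} \right)} o = \frac{-3 + 1}{2 \cdot 1} \cdot 252 = \frac{1}{2} \cdot 1 \left(-2\right) 252 = \left(-1\right) 252 = -252$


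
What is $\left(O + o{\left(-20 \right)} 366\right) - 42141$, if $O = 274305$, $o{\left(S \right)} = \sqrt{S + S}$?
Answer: $232164 + 732 i \sqrt{10} \approx 2.3216 \cdot 10^{5} + 2314.8 i$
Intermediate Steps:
$o{\left(S \right)} = \sqrt{2} \sqrt{S}$ ($o{\left(S \right)} = \sqrt{2 S} = \sqrt{2} \sqrt{S}$)
$\left(O + o{\left(-20 \right)} 366\right) - 42141 = \left(274305 + \sqrt{2} \sqrt{-20} \cdot 366\right) - 42141 = \left(274305 + \sqrt{2} \cdot 2 i \sqrt{5} \cdot 366\right) - 42141 = \left(274305 + 2 i \sqrt{10} \cdot 366\right) - 42141 = \left(274305 + 732 i \sqrt{10}\right) - 42141 = 232164 + 732 i \sqrt{10}$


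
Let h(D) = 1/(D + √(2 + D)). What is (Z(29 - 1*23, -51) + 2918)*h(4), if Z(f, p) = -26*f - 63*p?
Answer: 2390 - 1195*√6/2 ≈ 926.43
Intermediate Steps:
Z(f, p) = -63*p - 26*f
(Z(29 - 1*23, -51) + 2918)*h(4) = ((-63*(-51) - 26*(29 - 1*23)) + 2918)/(4 + √(2 + 4)) = ((3213 - 26*(29 - 23)) + 2918)/(4 + √6) = ((3213 - 26*6) + 2918)/(4 + √6) = ((3213 - 156) + 2918)/(4 + √6) = (3057 + 2918)/(4 + √6) = 5975/(4 + √6)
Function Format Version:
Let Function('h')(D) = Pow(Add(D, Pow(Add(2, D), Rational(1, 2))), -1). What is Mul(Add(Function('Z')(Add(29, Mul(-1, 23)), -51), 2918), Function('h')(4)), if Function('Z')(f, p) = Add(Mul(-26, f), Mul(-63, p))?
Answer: Add(2390, Mul(Rational(-1195, 2), Pow(6, Rational(1, 2)))) ≈ 926.43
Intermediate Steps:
Function('Z')(f, p) = Add(Mul(-63, p), Mul(-26, f))
Mul(Add(Function('Z')(Add(29, Mul(-1, 23)), -51), 2918), Function('h')(4)) = Mul(Add(Add(Mul(-63, -51), Mul(-26, Add(29, Mul(-1, 23)))), 2918), Pow(Add(4, Pow(Add(2, 4), Rational(1, 2))), -1)) = Mul(Add(Add(3213, Mul(-26, Add(29, -23))), 2918), Pow(Add(4, Pow(6, Rational(1, 2))), -1)) = Mul(Add(Add(3213, Mul(-26, 6)), 2918), Pow(Add(4, Pow(6, Rational(1, 2))), -1)) = Mul(Add(Add(3213, -156), 2918), Pow(Add(4, Pow(6, Rational(1, 2))), -1)) = Mul(Add(3057, 2918), Pow(Add(4, Pow(6, Rational(1, 2))), -1)) = Mul(5975, Pow(Add(4, Pow(6, Rational(1, 2))), -1))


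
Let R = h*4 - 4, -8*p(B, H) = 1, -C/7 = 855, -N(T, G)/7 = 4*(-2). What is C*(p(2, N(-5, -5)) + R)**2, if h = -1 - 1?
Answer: -56312865/64 ≈ -8.7989e+5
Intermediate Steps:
h = -2
N(T, G) = 56 (N(T, G) = -28*(-2) = -7*(-8) = 56)
C = -5985 (C = -7*855 = -5985)
p(B, H) = -1/8 (p(B, H) = -1/8*1 = -1/8)
R = -12 (R = -2*4 - 4 = -8 - 4 = -12)
C*(p(2, N(-5, -5)) + R)**2 = -5985*(-1/8 - 12)**2 = -5985*(-97/8)**2 = -5985*9409/64 = -56312865/64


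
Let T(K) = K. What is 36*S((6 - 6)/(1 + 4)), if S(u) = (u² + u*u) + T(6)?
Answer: 216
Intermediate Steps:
S(u) = 6 + 2*u² (S(u) = (u² + u*u) + 6 = (u² + u²) + 6 = 2*u² + 6 = 6 + 2*u²)
36*S((6 - 6)/(1 + 4)) = 36*(6 + 2*((6 - 6)/(1 + 4))²) = 36*(6 + 2*(0/5)²) = 36*(6 + 2*(0*(⅕))²) = 36*(6 + 2*0²) = 36*(6 + 2*0) = 36*(6 + 0) = 36*6 = 216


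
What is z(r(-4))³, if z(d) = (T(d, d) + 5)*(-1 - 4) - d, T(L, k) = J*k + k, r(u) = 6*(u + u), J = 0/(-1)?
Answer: 18191447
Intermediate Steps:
J = 0 (J = 0*(-1) = 0)
r(u) = 12*u (r(u) = 6*(2*u) = 12*u)
T(L, k) = k (T(L, k) = 0*k + k = 0 + k = k)
z(d) = -25 - 6*d (z(d) = (d + 5)*(-1 - 4) - d = (5 + d)*(-5) - d = (-25 - 5*d) - d = -25 - 6*d)
z(r(-4))³ = (-25 - 72*(-4))³ = (-25 - 6*(-48))³ = (-25 + 288)³ = 263³ = 18191447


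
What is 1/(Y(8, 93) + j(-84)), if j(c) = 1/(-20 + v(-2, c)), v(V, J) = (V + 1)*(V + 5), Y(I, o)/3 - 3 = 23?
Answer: 23/1793 ≈ 0.012828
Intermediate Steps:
Y(I, o) = 78 (Y(I, o) = 9 + 3*23 = 9 + 69 = 78)
v(V, J) = (1 + V)*(5 + V)
j(c) = -1/23 (j(c) = 1/(-20 + (5 + (-2)**2 + 6*(-2))) = 1/(-20 + (5 + 4 - 12)) = 1/(-20 - 3) = 1/(-23) = -1/23)
1/(Y(8, 93) + j(-84)) = 1/(78 - 1/23) = 1/(1793/23) = 23/1793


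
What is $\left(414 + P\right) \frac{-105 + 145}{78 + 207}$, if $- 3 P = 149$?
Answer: $\frac{8744}{171} \approx 51.135$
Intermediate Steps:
$P = - \frac{149}{3}$ ($P = \left(- \frac{1}{3}\right) 149 = - \frac{149}{3} \approx -49.667$)
$\left(414 + P\right) \frac{-105 + 145}{78 + 207} = \left(414 - \frac{149}{3}\right) \frac{-105 + 145}{78 + 207} = \frac{1093 \cdot \frac{40}{285}}{3} = \frac{1093 \cdot 40 \cdot \frac{1}{285}}{3} = \frac{1093}{3} \cdot \frac{8}{57} = \frac{8744}{171}$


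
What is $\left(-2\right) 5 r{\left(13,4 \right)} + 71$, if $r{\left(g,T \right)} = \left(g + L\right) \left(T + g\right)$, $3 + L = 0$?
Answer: $-1629$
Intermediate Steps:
$L = -3$ ($L = -3 + 0 = -3$)
$r{\left(g,T \right)} = \left(-3 + g\right) \left(T + g\right)$ ($r{\left(g,T \right)} = \left(g - 3\right) \left(T + g\right) = \left(-3 + g\right) \left(T + g\right)$)
$\left(-2\right) 5 r{\left(13,4 \right)} + 71 = \left(-2\right) 5 \left(13^{2} - 12 - 39 + 4 \cdot 13\right) + 71 = - 10 \left(169 - 12 - 39 + 52\right) + 71 = \left(-10\right) 170 + 71 = -1700 + 71 = -1629$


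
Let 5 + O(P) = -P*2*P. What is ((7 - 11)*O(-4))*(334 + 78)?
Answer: 60976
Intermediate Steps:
O(P) = -5 - 2*P² (O(P) = -5 - P*2*P = -5 - 2*P*P = -5 - 2*P²)
((7 - 11)*O(-4))*(334 + 78) = ((7 - 11)*(-5 - 2*(-4)²))*(334 + 78) = -4*(-5 - 2*16)*412 = -4*(-5 - 32)*412 = -4*(-37)*412 = 148*412 = 60976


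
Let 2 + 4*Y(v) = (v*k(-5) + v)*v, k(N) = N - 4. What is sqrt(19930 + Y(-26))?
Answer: sqrt(74310)/2 ≈ 136.30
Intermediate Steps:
k(N) = -4 + N
Y(v) = -1/2 - 2*v**2 (Y(v) = -1/2 + ((v*(-4 - 5) + v)*v)/4 = -1/2 + ((v*(-9) + v)*v)/4 = -1/2 + ((-9*v + v)*v)/4 = -1/2 + ((-8*v)*v)/4 = -1/2 + (-8*v**2)/4 = -1/2 - 2*v**2)
sqrt(19930 + Y(-26)) = sqrt(19930 + (-1/2 - 2*(-26)**2)) = sqrt(19930 + (-1/2 - 2*676)) = sqrt(19930 + (-1/2 - 1352)) = sqrt(19930 - 2705/2) = sqrt(37155/2) = sqrt(74310)/2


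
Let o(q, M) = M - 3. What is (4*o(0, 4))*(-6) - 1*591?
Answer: -615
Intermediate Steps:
o(q, M) = -3 + M
(4*o(0, 4))*(-6) - 1*591 = (4*(-3 + 4))*(-6) - 1*591 = (4*1)*(-6) - 591 = 4*(-6) - 591 = -24 - 591 = -615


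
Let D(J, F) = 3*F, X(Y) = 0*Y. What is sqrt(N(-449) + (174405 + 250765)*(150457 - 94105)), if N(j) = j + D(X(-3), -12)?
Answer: sqrt(23959179355) ≈ 1.5479e+5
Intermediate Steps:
X(Y) = 0
N(j) = -36 + j (N(j) = j + 3*(-12) = j - 36 = -36 + j)
sqrt(N(-449) + (174405 + 250765)*(150457 - 94105)) = sqrt((-36 - 449) + (174405 + 250765)*(150457 - 94105)) = sqrt(-485 + 425170*56352) = sqrt(-485 + 23959179840) = sqrt(23959179355)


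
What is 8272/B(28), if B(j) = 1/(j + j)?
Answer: 463232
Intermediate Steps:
B(j) = 1/(2*j)
8272/B(28) = 8272/(((½)/28)) = 8272/(((½)*(1/28))) = 8272/(1/56) = 8272*56 = 463232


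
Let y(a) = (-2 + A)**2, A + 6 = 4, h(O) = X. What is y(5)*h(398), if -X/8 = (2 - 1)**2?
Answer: -128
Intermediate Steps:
X = -8 (X = -8*(2 - 1)**2 = -8*1**2 = -8*1 = -8)
h(O) = -8
A = -2 (A = -6 + 4 = -2)
y(a) = 16 (y(a) = (-2 - 2)**2 = (-4)**2 = 16)
y(5)*h(398) = 16*(-8) = -128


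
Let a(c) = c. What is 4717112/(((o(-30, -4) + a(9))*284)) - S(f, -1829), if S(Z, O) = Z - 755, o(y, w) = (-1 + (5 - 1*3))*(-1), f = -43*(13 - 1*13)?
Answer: 804059/284 ≈ 2831.2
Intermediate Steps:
f = 0 (f = -43*(13 - 13) = -43*0 = 0)
o(y, w) = -1 (o(y, w) = (-1 + (5 - 3))*(-1) = (-1 + 2)*(-1) = 1*(-1) = -1)
S(Z, O) = -755 + Z
4717112/(((o(-30, -4) + a(9))*284)) - S(f, -1829) = 4717112/(((-1 + 9)*284)) - (-755 + 0) = 4717112/((8*284)) - 1*(-755) = 4717112/2272 + 755 = 4717112*(1/2272) + 755 = 589639/284 + 755 = 804059/284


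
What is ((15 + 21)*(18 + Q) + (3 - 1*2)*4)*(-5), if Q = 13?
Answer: -5600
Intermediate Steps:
((15 + 21)*(18 + Q) + (3 - 1*2)*4)*(-5) = ((15 + 21)*(18 + 13) + (3 - 1*2)*4)*(-5) = (36*31 + (3 - 2)*4)*(-5) = (1116 + 1*4)*(-5) = (1116 + 4)*(-5) = 1120*(-5) = -5600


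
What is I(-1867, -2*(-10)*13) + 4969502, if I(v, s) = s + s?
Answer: 4970022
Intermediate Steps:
I(v, s) = 2*s
I(-1867, -2*(-10)*13) + 4969502 = 2*(-2*(-10)*13) + 4969502 = 2*(20*13) + 4969502 = 2*260 + 4969502 = 520 + 4969502 = 4970022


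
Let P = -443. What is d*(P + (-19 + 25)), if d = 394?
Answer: -172178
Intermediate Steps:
d*(P + (-19 + 25)) = 394*(-443 + (-19 + 25)) = 394*(-443 + 6) = 394*(-437) = -172178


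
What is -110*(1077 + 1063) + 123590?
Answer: -111810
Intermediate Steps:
-110*(1077 + 1063) + 123590 = -110*2140 + 123590 = -235400 + 123590 = -111810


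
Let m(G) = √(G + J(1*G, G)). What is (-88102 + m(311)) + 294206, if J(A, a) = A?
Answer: 206104 + √622 ≈ 2.0613e+5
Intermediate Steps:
m(G) = √2*√G (m(G) = √(G + 1*G) = √(G + G) = √(2*G) = √2*√G)
(-88102 + m(311)) + 294206 = (-88102 + √2*√311) + 294206 = (-88102 + √622) + 294206 = 206104 + √622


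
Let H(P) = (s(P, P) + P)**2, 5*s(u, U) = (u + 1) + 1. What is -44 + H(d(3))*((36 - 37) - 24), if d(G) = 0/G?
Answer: -48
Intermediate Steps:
d(G) = 0
s(u, U) = 2/5 + u/5 (s(u, U) = ((u + 1) + 1)/5 = ((1 + u) + 1)/5 = (2 + u)/5 = 2/5 + u/5)
H(P) = (2/5 + 6*P/5)**2 (H(P) = ((2/5 + P/5) + P)**2 = (2/5 + 6*P/5)**2)
-44 + H(d(3))*((36 - 37) - 24) = -44 + (4*(1 + 3*0)**2/25)*((36 - 37) - 24) = -44 + (4*(1 + 0)**2/25)*(-1 - 24) = -44 + ((4/25)*1**2)*(-25) = -44 + ((4/25)*1)*(-25) = -44 + (4/25)*(-25) = -44 - 4 = -48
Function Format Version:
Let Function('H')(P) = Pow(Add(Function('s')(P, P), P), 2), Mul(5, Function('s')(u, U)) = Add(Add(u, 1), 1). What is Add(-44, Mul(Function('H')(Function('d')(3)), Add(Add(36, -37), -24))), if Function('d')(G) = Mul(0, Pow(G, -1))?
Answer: -48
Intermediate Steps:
Function('d')(G) = 0
Function('s')(u, U) = Add(Rational(2, 5), Mul(Rational(1, 5), u)) (Function('s')(u, U) = Mul(Rational(1, 5), Add(Add(u, 1), 1)) = Mul(Rational(1, 5), Add(Add(1, u), 1)) = Mul(Rational(1, 5), Add(2, u)) = Add(Rational(2, 5), Mul(Rational(1, 5), u)))
Function('H')(P) = Pow(Add(Rational(2, 5), Mul(Rational(6, 5), P)), 2) (Function('H')(P) = Pow(Add(Add(Rational(2, 5), Mul(Rational(1, 5), P)), P), 2) = Pow(Add(Rational(2, 5), Mul(Rational(6, 5), P)), 2))
Add(-44, Mul(Function('H')(Function('d')(3)), Add(Add(36, -37), -24))) = Add(-44, Mul(Mul(Rational(4, 25), Pow(Add(1, Mul(3, 0)), 2)), Add(Add(36, -37), -24))) = Add(-44, Mul(Mul(Rational(4, 25), Pow(Add(1, 0), 2)), Add(-1, -24))) = Add(-44, Mul(Mul(Rational(4, 25), Pow(1, 2)), -25)) = Add(-44, Mul(Mul(Rational(4, 25), 1), -25)) = Add(-44, Mul(Rational(4, 25), -25)) = Add(-44, -4) = -48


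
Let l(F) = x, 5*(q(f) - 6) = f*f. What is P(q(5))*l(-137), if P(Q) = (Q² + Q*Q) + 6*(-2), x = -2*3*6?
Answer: -8280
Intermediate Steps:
q(f) = 6 + f²/5 (q(f) = 6 + (f*f)/5 = 6 + f²/5)
x = -36 (x = -6*6 = -36)
l(F) = -36
P(Q) = -12 + 2*Q² (P(Q) = (Q² + Q²) - 12 = 2*Q² - 12 = -12 + 2*Q²)
P(q(5))*l(-137) = (-12 + 2*(6 + (⅕)*5²)²)*(-36) = (-12 + 2*(6 + (⅕)*25)²)*(-36) = (-12 + 2*(6 + 5)²)*(-36) = (-12 + 2*11²)*(-36) = (-12 + 2*121)*(-36) = (-12 + 242)*(-36) = 230*(-36) = -8280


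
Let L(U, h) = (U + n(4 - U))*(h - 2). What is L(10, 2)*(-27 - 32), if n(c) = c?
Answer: 0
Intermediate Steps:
L(U, h) = -8 + 4*h (L(U, h) = (U + (4 - U))*(h - 2) = 4*(-2 + h) = -8 + 4*h)
L(10, 2)*(-27 - 32) = (-8 + 4*2)*(-27 - 32) = (-8 + 8)*(-59) = 0*(-59) = 0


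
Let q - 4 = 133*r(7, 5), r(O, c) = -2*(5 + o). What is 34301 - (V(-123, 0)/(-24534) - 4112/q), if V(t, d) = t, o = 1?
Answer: 55817990371/1627422 ≈ 34298.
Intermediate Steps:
r(O, c) = -12 (r(O, c) = -2*(5 + 1) = -2*6 = -12)
q = -1592 (q = 4 + 133*(-12) = 4 - 1596 = -1592)
34301 - (V(-123, 0)/(-24534) - 4112/q) = 34301 - (-123/(-24534) - 4112/(-1592)) = 34301 - (-123*(-1/24534) - 4112*(-1/1592)) = 34301 - (41/8178 + 514/199) = 34301 - 1*4211651/1627422 = 34301 - 4211651/1627422 = 55817990371/1627422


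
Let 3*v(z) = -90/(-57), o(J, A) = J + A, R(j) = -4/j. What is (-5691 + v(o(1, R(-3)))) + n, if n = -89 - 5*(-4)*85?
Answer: -77510/19 ≈ -4079.5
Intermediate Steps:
n = 1611 (n = -89 + 20*85 = -89 + 1700 = 1611)
o(J, A) = A + J
v(z) = 10/19 (v(z) = (-90/(-57))/3 = (-90*(-1/57))/3 = (1/3)*(30/19) = 10/19)
(-5691 + v(o(1, R(-3)))) + n = (-5691 + 10/19) + 1611 = -108119/19 + 1611 = -77510/19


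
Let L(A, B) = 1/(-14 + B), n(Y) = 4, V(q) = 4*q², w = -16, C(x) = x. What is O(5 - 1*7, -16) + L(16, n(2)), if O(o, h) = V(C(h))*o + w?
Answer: -20641/10 ≈ -2064.1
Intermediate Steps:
O(o, h) = -16 + 4*o*h² (O(o, h) = (4*h²)*o - 16 = 4*o*h² - 16 = -16 + 4*o*h²)
O(5 - 1*7, -16) + L(16, n(2)) = (-16 + 4*(5 - 1*7)*(-16)²) + 1/(-14 + 4) = (-16 + 4*(5 - 7)*256) + 1/(-10) = (-16 + 4*(-2)*256) - ⅒ = (-16 - 2048) - ⅒ = -2064 - ⅒ = -20641/10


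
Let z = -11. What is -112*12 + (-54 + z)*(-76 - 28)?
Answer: 5416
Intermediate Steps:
-112*12 + (-54 + z)*(-76 - 28) = -112*12 + (-54 - 11)*(-76 - 28) = -1344 - 65*(-104) = -1344 + 6760 = 5416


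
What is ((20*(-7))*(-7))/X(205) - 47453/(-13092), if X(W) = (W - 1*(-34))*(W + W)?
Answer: 466274963/128288508 ≈ 3.6346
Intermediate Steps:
X(W) = 2*W*(34 + W) (X(W) = (W + 34)*(2*W) = (34 + W)*(2*W) = 2*W*(34 + W))
((20*(-7))*(-7))/X(205) - 47453/(-13092) = ((20*(-7))*(-7))/((2*205*(34 + 205))) - 47453/(-13092) = (-140*(-7))/((2*205*239)) - 47453*(-1/13092) = 980/97990 + 47453/13092 = 980*(1/97990) + 47453/13092 = 98/9799 + 47453/13092 = 466274963/128288508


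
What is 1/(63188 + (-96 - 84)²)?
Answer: 1/95588 ≈ 1.0462e-5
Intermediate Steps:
1/(63188 + (-96 - 84)²) = 1/(63188 + (-180)²) = 1/(63188 + 32400) = 1/95588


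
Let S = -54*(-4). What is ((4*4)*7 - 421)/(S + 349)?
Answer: -309/565 ≈ -0.54690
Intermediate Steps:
S = 216
((4*4)*7 - 421)/(S + 349) = ((4*4)*7 - 421)/(216 + 349) = (16*7 - 421)/565 = (112 - 421)*(1/565) = -309*1/565 = -309/565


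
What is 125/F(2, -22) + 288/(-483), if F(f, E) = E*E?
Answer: -26339/77924 ≈ -0.33801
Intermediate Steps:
F(f, E) = E²
125/F(2, -22) + 288/(-483) = 125/((-22)²) + 288/(-483) = 125/484 + 288*(-1/483) = 125*(1/484) - 96/161 = 125/484 - 96/161 = -26339/77924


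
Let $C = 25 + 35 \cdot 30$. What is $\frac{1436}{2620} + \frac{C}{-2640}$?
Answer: $\frac{48727}{345840} \approx 0.14089$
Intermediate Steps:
$C = 1075$ ($C = 25 + 1050 = 1075$)
$\frac{1436}{2620} + \frac{C}{-2640} = \frac{1436}{2620} + \frac{1075}{-2640} = 1436 \cdot \frac{1}{2620} + 1075 \left(- \frac{1}{2640}\right) = \frac{359}{655} - \frac{215}{528} = \frac{48727}{345840}$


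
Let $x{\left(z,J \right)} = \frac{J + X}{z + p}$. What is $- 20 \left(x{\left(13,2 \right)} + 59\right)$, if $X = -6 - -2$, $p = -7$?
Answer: $- \frac{3520}{3} \approx -1173.3$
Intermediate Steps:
$X = -4$ ($X = -6 + 2 = -4$)
$x{\left(z,J \right)} = \frac{-4 + J}{-7 + z}$ ($x{\left(z,J \right)} = \frac{J - 4}{z - 7} = \frac{-4 + J}{-7 + z}$)
$- 20 \left(x{\left(13,2 \right)} + 59\right) = - 20 \left(\frac{-4 + 2}{-7 + 13} + 59\right) = - 20 \left(\frac{1}{6} \left(-2\right) + 59\right) = - 20 \left(- \frac{1}{3} + 59\right) = \left(-20\right) \frac{176}{3} = - \frac{3520}{3}$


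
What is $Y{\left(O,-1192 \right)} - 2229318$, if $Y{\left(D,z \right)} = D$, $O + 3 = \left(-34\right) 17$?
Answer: $-2229899$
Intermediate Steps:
$O = -581$ ($O = -3 - 578 = -581$)
$Y{\left(O,-1192 \right)} - 2229318 = -581 - 2229318 = -2229899$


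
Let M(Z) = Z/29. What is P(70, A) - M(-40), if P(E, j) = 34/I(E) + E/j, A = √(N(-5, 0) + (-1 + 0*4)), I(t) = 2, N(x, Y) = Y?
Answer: 533/29 - 70*I ≈ 18.379 - 70.0*I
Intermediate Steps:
M(Z) = Z/29 (M(Z) = Z*(1/29) = Z/29)
A = I (A = √(0 + (-1 + 0*4)) = √(0 + (-1 + 0)) = √(0 - 1) = √(-1) = I ≈ 1.0*I)
P(E, j) = 17 + E/j (P(E, j) = 34/2 + E/j = 34*(½) + E/j = 17 + E/j)
P(70, A) - M(-40) = (17 + 70/I) - (-40)/29 = (17 + 70*(-I)) - 1*(-40/29) = (17 - 70*I) + 40/29 = 533/29 - 70*I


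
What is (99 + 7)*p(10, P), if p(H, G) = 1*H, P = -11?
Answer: 1060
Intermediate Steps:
p(H, G) = H
(99 + 7)*p(10, P) = (99 + 7)*10 = 106*10 = 1060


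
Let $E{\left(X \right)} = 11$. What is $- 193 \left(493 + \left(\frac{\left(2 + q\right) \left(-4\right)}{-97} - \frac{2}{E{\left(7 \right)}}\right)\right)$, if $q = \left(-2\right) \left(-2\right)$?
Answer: $- \frac{101537493}{1067} \approx -95162.0$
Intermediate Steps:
$q = 4$
$- 193 \left(493 + \left(\frac{\left(2 + q\right) \left(-4\right)}{-97} - \frac{2}{E{\left(7 \right)}}\right)\right) = - 193 \left(493 - \left(\frac{2}{11} - \frac{\left(2 + 4\right) \left(-4\right)}{-97}\right)\right) = - 193 \left(493 - \left(\frac{2}{11} - 6 \left(-4\right) \left(- \frac{1}{97}\right)\right)\right) = - 193 \left(493 - - \frac{70}{1067}\right) = - 193 \left(493 + \left(\frac{24}{97} - \frac{2}{11}\right)\right) = - 193 \left(493 + \frac{70}{1067}\right) = \left(-193\right) \frac{526101}{1067} = - \frac{101537493}{1067}$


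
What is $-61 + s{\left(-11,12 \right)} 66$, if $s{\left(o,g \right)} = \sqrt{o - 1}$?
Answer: $-61 + 132 i \sqrt{3} \approx -61.0 + 228.63 i$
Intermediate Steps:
$s{\left(o,g \right)} = \sqrt{-1 + o}$
$-61 + s{\left(-11,12 \right)} 66 = -61 + \sqrt{-1 - 11} \cdot 66 = -61 + \sqrt{-12} \cdot 66 = -61 + 2 i \sqrt{3} \cdot 66 = -61 + 132 i \sqrt{3}$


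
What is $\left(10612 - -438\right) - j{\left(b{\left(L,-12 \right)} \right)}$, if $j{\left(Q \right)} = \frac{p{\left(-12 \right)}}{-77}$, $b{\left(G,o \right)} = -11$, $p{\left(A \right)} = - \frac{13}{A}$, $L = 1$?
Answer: $\frac{10210213}{924} \approx 11050.0$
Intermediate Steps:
$j{\left(Q \right)} = - \frac{13}{924}$ ($j{\left(Q \right)} = \frac{\left(-13\right) \frac{1}{-12}}{-77} = \left(-13\right) \left(- \frac{1}{12}\right) \left(- \frac{1}{77}\right) = \frac{13}{12} \left(- \frac{1}{77}\right) = - \frac{13}{924}$)
$\left(10612 - -438\right) - j{\left(b{\left(L,-12 \right)} \right)} = \left(10612 - -438\right) - - \frac{13}{924} = \left(10612 + 438\right) + \frac{13}{924} = 11050 + \frac{13}{924} = \frac{10210213}{924}$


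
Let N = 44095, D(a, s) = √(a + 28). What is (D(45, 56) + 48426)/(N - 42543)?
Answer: 24213/776 + √73/1552 ≈ 31.208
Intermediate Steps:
D(a, s) = √(28 + a)
(D(45, 56) + 48426)/(N - 42543) = (√(28 + 45) + 48426)/(44095 - 42543) = (√73 + 48426)/1552 = (48426 + √73)*(1/1552) = 24213/776 + √73/1552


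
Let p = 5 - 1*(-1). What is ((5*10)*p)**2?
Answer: 90000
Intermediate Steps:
p = 6 (p = 5 + 1 = 6)
((5*10)*p)**2 = ((5*10)*6)**2 = (50*6)**2 = 300**2 = 90000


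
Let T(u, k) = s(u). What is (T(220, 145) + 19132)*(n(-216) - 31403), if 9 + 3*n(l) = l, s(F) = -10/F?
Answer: -6624592317/11 ≈ -6.0224e+8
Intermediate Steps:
n(l) = -3 + l/3
T(u, k) = -10/u
(T(220, 145) + 19132)*(n(-216) - 31403) = (-10/220 + 19132)*((-3 + (⅓)*(-216)) - 31403) = (-10*1/220 + 19132)*((-3 - 72) - 31403) = (-1/22 + 19132)*(-75 - 31403) = (420903/22)*(-31478) = -6624592317/11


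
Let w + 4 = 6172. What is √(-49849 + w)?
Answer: 209*I ≈ 209.0*I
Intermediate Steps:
w = 6168 (w = -4 + 6172 = 6168)
√(-49849 + w) = √(-49849 + 6168) = √(-43681) = 209*I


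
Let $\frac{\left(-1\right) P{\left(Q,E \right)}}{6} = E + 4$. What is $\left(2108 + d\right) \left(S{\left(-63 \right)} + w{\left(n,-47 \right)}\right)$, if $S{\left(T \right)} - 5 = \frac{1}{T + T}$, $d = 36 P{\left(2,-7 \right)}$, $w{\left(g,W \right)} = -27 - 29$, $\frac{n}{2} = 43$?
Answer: $- \frac{8856406}{63} \approx -1.4058 \cdot 10^{5}$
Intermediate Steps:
$n = 86$ ($n = 2 \cdot 43 = 86$)
$P{\left(Q,E \right)} = -24 - 6 E$ ($P{\left(Q,E \right)} = - 6 \left(E + 4\right) = - 6 \left(4 + E\right) = -24 - 6 E$)
$w{\left(g,W \right)} = -56$
$d = 648$ ($d = 36 \left(-24 - -42\right) = 36 \left(-24 + 42\right) = 36 \cdot 18 = 648$)
$S{\left(T \right)} = 5 + \frac{1}{2 T}$ ($S{\left(T \right)} = 5 + \frac{1}{T + T} = 5 + \frac{1}{2 T}$)
$\left(2108 + d\right) \left(S{\left(-63 \right)} + w{\left(n,-47 \right)}\right) = \left(2108 + 648\right) \left(\left(5 + \frac{1}{2 \left(-63\right)}\right) - 56\right) = 2756 \left(\left(5 + \frac{1}{2} \left(- \frac{1}{63}\right)\right) - 56\right) = 2756 \left(\left(5 - \frac{1}{126}\right) - 56\right) = 2756 \left(\frac{629}{126} - 56\right) = 2756 \left(- \frac{6427}{126}\right) = - \frac{8856406}{63}$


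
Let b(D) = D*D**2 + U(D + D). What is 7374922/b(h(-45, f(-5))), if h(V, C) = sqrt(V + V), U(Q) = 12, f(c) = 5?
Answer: 3687461/30381 + 55311915*I*sqrt(10)/20254 ≈ 121.37 + 8635.9*I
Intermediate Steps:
h(V, C) = sqrt(2)*sqrt(V) (h(V, C) = sqrt(2*V) = sqrt(2)*sqrt(V))
b(D) = 12 + D**3 (b(D) = D*D**2 + 12 = D**3 + 12 = 12 + D**3)
7374922/b(h(-45, f(-5))) = 7374922/(12 + (sqrt(2)*sqrt(-45))**3) = 7374922/(12 + (sqrt(2)*(3*I*sqrt(5)))**3) = 7374922/(12 + (3*I*sqrt(10))**3) = 7374922/(12 - 270*I*sqrt(10))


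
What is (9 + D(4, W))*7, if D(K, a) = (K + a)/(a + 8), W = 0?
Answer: 133/2 ≈ 66.500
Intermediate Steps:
D(K, a) = (K + a)/(8 + a)
(9 + D(4, W))*7 = (9 + (4 + 0)/(8 + 0))*7 = (9 + 4/8)*7 = (9 + (⅛)*4)*7 = (9 + ½)*7 = (19/2)*7 = 133/2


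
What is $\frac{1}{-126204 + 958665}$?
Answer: $\frac{1}{832461} \approx 1.2013 \cdot 10^{-6}$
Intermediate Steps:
$\frac{1}{-126204 + 958665} = \frac{1}{832461}$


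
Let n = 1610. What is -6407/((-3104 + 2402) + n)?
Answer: -6407/908 ≈ -7.0562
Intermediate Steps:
-6407/((-3104 + 2402) + n) = -6407/((-3104 + 2402) + 1610) = -6407/(-702 + 1610) = -6407/908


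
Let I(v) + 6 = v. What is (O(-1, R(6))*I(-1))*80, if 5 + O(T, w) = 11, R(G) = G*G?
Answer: -3360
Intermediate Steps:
R(G) = G**2
I(v) = -6 + v
O(T, w) = 6 (O(T, w) = -5 + 11 = 6)
(O(-1, R(6))*I(-1))*80 = (6*(-6 - 1))*80 = (6*(-7))*80 = -42*80 = -3360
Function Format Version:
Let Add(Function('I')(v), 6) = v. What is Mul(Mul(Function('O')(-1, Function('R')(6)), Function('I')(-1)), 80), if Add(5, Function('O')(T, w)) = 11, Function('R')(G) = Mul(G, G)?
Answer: -3360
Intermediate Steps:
Function('R')(G) = Pow(G, 2)
Function('I')(v) = Add(-6, v)
Function('O')(T, w) = 6 (Function('O')(T, w) = Add(-5, 11) = 6)
Mul(Mul(Function('O')(-1, Function('R')(6)), Function('I')(-1)), 80) = Mul(Mul(6, Add(-6, -1)), 80) = Mul(Mul(6, -7), 80) = Mul(-42, 80) = -3360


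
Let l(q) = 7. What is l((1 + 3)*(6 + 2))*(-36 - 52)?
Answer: -616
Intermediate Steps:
l((1 + 3)*(6 + 2))*(-36 - 52) = 7*(-36 - 52) = 7*(-88) = -616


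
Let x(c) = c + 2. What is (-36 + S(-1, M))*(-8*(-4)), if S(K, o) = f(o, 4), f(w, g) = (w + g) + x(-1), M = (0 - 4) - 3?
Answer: -1216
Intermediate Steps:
x(c) = 2 + c
M = -7 (M = -4 - 3 = -7)
f(w, g) = 1 + g + w (f(w, g) = (w + g) + (2 - 1) = (g + w) + 1 = 1 + g + w)
S(K, o) = 5 + o (S(K, o) = 1 + 4 + o = 5 + o)
(-36 + S(-1, M))*(-8*(-4)) = (-36 + (5 - 7))*(-8*(-4)) = (-36 - 2)*32 = -38*32 = -1216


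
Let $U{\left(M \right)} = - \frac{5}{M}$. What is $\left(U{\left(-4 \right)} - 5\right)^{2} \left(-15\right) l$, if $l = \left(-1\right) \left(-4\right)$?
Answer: $- \frac{3375}{4} \approx -843.75$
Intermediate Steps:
$l = 4$
$\left(U{\left(-4 \right)} - 5\right)^{2} \left(-15\right) l = \left(- \frac{5}{-4} - 5\right)^{2} \left(-15\right) 4 = \left(\left(-5\right) \left(- \frac{1}{4}\right) - 5\right)^{2} \left(-15\right) 4 = \left(\frac{5}{4} - 5\right)^{2} \left(-15\right) 4 = \left(- \frac{15}{4}\right)^{2} \left(-15\right) 4 = \frac{225}{16} \left(-15\right) 4 = \left(- \frac{3375}{16}\right) 4 = - \frac{3375}{4}$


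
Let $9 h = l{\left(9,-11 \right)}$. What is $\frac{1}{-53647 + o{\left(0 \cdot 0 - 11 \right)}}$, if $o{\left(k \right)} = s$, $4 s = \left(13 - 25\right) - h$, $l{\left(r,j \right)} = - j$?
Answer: $- \frac{36}{1931411} \approx -1.8639 \cdot 10^{-5}$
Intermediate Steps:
$h = \frac{11}{9}$ ($h = \frac{\left(-1\right) \left(-11\right)}{9} = \frac{1}{9} \cdot 11 = \frac{11}{9} \approx 1.2222$)
$s = - \frac{119}{36}$ ($s = \frac{\left(13 - 25\right) - \frac{11}{9}}{4} = \frac{-12 - \frac{11}{9}}{4} = \frac{1}{4} \left(- \frac{119}{9}\right) = - \frac{119}{36} \approx -3.3056$)
$o{\left(k \right)} = - \frac{119}{36}$
$\frac{1}{-53647 + o{\left(0 \cdot 0 - 11 \right)}} = \frac{1}{-53647 - \frac{119}{36}} = \frac{1}{- \frac{1931411}{36}} = - \frac{36}{1931411}$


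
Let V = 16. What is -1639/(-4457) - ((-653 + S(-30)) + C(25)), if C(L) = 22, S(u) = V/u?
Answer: 42245746/66855 ≈ 631.90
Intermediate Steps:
S(u) = 16/u
-1639/(-4457) - ((-653 + S(-30)) + C(25)) = -1639/(-4457) - ((-653 + 16/(-30)) + 22) = -1639*(-1/4457) - ((-653 + 16*(-1/30)) + 22) = 1639/4457 - ((-653 - 8/15) + 22) = 1639/4457 - (-9803/15 + 22) = 1639/4457 - 1*(-9473/15) = 1639/4457 + 9473/15 = 42245746/66855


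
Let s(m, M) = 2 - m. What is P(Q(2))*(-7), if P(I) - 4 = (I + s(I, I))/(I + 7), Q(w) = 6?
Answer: -378/13 ≈ -29.077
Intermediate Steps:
P(I) = 4 + 2/(7 + I) (P(I) = 4 + (I + (2 - I))/(I + 7) = 4 + 2/(7 + I))
P(Q(2))*(-7) = (2*(15 + 2*6)/(7 + 6))*(-7) = (2*(15 + 12)/13)*(-7) = (2*(1/13)*27)*(-7) = (54/13)*(-7) = -378/13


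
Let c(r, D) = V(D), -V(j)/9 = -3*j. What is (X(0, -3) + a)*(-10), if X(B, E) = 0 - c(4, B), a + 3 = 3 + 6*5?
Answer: -300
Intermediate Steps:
V(j) = 27*j (V(j) = -(-27)*j = 27*j)
a = 30 (a = -3 + (3 + 6*5) = -3 + (3 + 30) = -3 + 33 = 30)
c(r, D) = 27*D
X(B, E) = -27*B (X(B, E) = 0 - 27*B = -27*B)
(X(0, -3) + a)*(-10) = (-27*0 + 30)*(-10) = (0 + 30)*(-10) = 30*(-10) = -300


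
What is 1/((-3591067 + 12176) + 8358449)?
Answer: 1/4779558 ≈ 2.0922e-7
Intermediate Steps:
1/((-3591067 + 12176) + 8358449) = 1/(-3578891 + 8358449) = 1/4779558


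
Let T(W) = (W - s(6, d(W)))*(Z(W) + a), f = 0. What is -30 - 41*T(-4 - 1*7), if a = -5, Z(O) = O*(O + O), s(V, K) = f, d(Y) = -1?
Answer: 106857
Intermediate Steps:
s(V, K) = 0
Z(O) = 2*O² (Z(O) = O*(2*O) = 2*O²)
T(W) = W*(-5 + 2*W²) (T(W) = (W - 1*0)*(2*W² - 5) = (W + 0)*(-5 + 2*W²) = W*(-5 + 2*W²))
-30 - 41*T(-4 - 1*7) = -30 - 41*(-4 - 1*7)*(-5 + 2*(-4 - 1*7)²) = -30 - 41*(-4 - 7)*(-5 + 2*(-4 - 7)²) = -30 - (-451)*(-5 + 2*(-11)²) = -30 - (-451)*(-5 + 2*121) = -30 - (-451)*(-5 + 242) = -30 - (-451)*237 = -30 - 41*(-2607) = -30 + 106887 = 106857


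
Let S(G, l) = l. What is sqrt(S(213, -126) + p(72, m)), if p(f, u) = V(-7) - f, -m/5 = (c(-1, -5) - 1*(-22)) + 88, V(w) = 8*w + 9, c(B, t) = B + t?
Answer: 7*I*sqrt(5) ≈ 15.652*I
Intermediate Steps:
V(w) = 9 + 8*w
m = -520 (m = -5*(((-1 - 5) - 1*(-22)) + 88) = -5*((-6 + 22) + 88) = -5*(16 + 88) = -5*104 = -520)
p(f, u) = -47 - f (p(f, u) = (9 + 8*(-7)) - f = (9 - 56) - f = -47 - f)
sqrt(S(213, -126) + p(72, m)) = sqrt(-126 + (-47 - 1*72)) = sqrt(-126 + (-47 - 72)) = sqrt(-126 - 119) = sqrt(-245) = 7*I*sqrt(5)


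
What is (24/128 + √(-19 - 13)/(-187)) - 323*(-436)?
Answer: 2253251/16 - 4*I*√2/187 ≈ 1.4083e+5 - 0.030251*I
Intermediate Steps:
(24/128 + √(-19 - 13)/(-187)) - 323*(-436) = (24*(1/128) + √(-32)*(-1/187)) + 140828 = (3/16 + (4*I*√2)*(-1/187)) + 140828 = (3/16 - 4*I*√2/187) + 140828 = 2253251/16 - 4*I*√2/187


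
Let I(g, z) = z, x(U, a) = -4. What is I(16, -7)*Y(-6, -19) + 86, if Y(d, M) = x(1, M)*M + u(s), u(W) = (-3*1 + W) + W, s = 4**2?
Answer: -649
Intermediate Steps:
s = 16
u(W) = -3 + 2*W (u(W) = (-3 + W) + W = -3 + 2*W)
Y(d, M) = 29 - 4*M (Y(d, M) = -4*M + (-3 + 2*16) = -4*M + (-3 + 32) = -4*M + 29 = 29 - 4*M)
I(16, -7)*Y(-6, -19) + 86 = -7*(29 - 4*(-19)) + 86 = -7*(29 + 76) + 86 = -7*105 + 86 = -735 + 86 = -649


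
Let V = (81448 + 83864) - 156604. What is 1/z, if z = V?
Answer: 1/8708 ≈ 0.00011484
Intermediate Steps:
V = 8708 (V = 165312 - 156604 = 8708)
z = 8708
1/z = 1/8708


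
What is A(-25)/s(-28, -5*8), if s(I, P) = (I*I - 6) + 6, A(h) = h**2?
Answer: 625/784 ≈ 0.79719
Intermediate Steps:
s(I, P) = I**2 (s(I, P) = (I**2 - 6) + 6 = (-6 + I**2) + 6 = I**2)
A(-25)/s(-28, -5*8) = (-25)**2/((-28)**2) = 625/784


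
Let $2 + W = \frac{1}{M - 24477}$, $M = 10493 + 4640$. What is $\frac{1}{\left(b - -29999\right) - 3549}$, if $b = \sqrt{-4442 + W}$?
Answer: $\frac{247148800}{6537127284737} - \frac{8 i \sqrt{6062611602}}{6537127284737} \approx 3.7807 \cdot 10^{-5} - 9.5287 \cdot 10^{-8} i$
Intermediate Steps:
$M = 15133$
$W = - \frac{18689}{9344}$ ($W = -2 + \frac{1}{15133 - 24477} = -2 + \frac{1}{-9344} = -2 - \frac{1}{9344} = - \frac{18689}{9344} \approx -2.0001$)
$b = \frac{i \sqrt{6062611602}}{1168}$ ($b = \sqrt{-4442 - \frac{18689}{9344}} = \sqrt{- \frac{41524737}{9344}} = \frac{i \sqrt{6062611602}}{1168} \approx 66.663 i$)
$\frac{1}{\left(b - -29999\right) - 3549} = \frac{1}{\left(\frac{i \sqrt{6062611602}}{1168} - -29999\right) - 3549} = \frac{1}{\left(\frac{i \sqrt{6062611602}}{1168} + 29999\right) - 3549} = \frac{1}{\left(29999 + \frac{i \sqrt{6062611602}}{1168}\right) - 3549} = \frac{1}{26450 + \frac{i \sqrt{6062611602}}{1168}}$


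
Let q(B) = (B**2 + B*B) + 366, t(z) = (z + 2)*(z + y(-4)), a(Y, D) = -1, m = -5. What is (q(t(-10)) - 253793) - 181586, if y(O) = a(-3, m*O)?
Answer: -419525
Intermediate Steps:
y(O) = -1
t(z) = (-1 + z)*(2 + z) (t(z) = (z + 2)*(z - 1) = (2 + z)*(-1 + z) = (-1 + z)*(2 + z))
q(B) = 366 + 2*B**2 (q(B) = (B**2 + B**2) + 366 = 2*B**2 + 366 = 366 + 2*B**2)
(q(t(-10)) - 253793) - 181586 = ((366 + 2*(-2 - 10 + (-10)**2)**2) - 253793) - 181586 = ((366 + 2*(-2 - 10 + 100)**2) - 253793) - 181586 = ((366 + 2*88**2) - 253793) - 181586 = ((366 + 2*7744) - 253793) - 181586 = ((366 + 15488) - 253793) - 181586 = (15854 - 253793) - 181586 = -237939 - 181586 = -419525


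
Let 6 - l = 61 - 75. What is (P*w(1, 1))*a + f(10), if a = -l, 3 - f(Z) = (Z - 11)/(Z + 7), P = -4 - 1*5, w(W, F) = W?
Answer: 3112/17 ≈ 183.06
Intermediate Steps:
P = -9 (P = -4 - 5 = -9)
f(Z) = 3 - (-11 + Z)/(7 + Z) (f(Z) = 3 - (Z - 11)/(Z + 7) = 3 - (-11 + Z)/(7 + Z))
l = 20 (l = 6 - (61 - 75) = 6 - 1*(-14) = 6 + 14 = 20)
a = -20 (a = -1*20 = -20)
(P*w(1, 1))*a + f(10) = -9*1*(-20) + 2*(16 + 10)/(7 + 10) = -9*(-20) + 2*26/17 = 180 + 2*(1/17)*26 = 180 + 52/17 = 3112/17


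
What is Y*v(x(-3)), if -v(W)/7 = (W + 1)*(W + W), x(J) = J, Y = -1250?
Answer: 105000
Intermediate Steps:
v(W) = -14*W*(1 + W) (v(W) = -7*(W + 1)*(W + W) = -7*(1 + W)*2*W = -14*W*(1 + W))
Y*v(x(-3)) = -(-17500)*(-3)*(1 - 3) = -(-17500)*(-3)*(-2) = -1250*(-84) = 105000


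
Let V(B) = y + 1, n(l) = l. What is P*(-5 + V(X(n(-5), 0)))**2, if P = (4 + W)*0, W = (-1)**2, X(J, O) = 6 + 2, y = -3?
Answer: 0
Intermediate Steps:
X(J, O) = 8
W = 1
V(B) = -2 (V(B) = -3 + 1 = -2)
P = 0 (P = (4 + 1)*0 = 5*0 = 0)
P*(-5 + V(X(n(-5), 0)))**2 = 0*(-5 - 2)**2 = 0*(-7)**2 = 0*49 = 0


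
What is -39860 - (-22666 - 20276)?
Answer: 3082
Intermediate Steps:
-39860 - (-22666 - 20276) = -39860 - 1*(-42942) = -39860 + 42942 = 3082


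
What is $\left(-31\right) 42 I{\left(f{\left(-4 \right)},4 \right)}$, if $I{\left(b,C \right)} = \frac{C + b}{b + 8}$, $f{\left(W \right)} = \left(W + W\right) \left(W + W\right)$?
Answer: $- \frac{3689}{3} \approx -1229.7$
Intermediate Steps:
$f{\left(W \right)} = 4 W^{2}$ ($f{\left(W \right)} = 2 W 2 W = 4 W^{2}$)
$I{\left(b,C \right)} = \frac{C + b}{8 + b}$
$\left(-31\right) 42 I{\left(f{\left(-4 \right)},4 \right)} = \left(-31\right) 42 \frac{4 + 4 \left(-4\right)^{2}}{8 + 4 \left(-4\right)^{2}} = - 1302 \frac{4 + 4 \cdot 16}{8 + 4 \cdot 16} = - 1302 \frac{4 + 64}{8 + 64} = - 1302 \cdot \frac{1}{72} \cdot 68 = \left(-1302\right) \frac{17}{18} = - \frac{3689}{3}$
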